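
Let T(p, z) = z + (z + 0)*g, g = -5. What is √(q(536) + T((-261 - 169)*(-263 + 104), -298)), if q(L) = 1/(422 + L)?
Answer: √1093975646/958 ≈ 34.525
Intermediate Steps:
T(p, z) = -4*z (T(p, z) = z + (z + 0)*(-5) = z + z*(-5) = z - 5*z = -4*z)
√(q(536) + T((-261 - 169)*(-263 + 104), -298)) = √(1/(422 + 536) - 4*(-298)) = √(1/958 + 1192) = √(1141937/958) = √1093975646/958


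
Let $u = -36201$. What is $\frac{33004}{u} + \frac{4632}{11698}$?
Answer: $- \frac{109198880}{211739649} \approx -0.51572$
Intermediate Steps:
$\frac{33004}{u} + \frac{4632}{11698} = \frac{33004}{-36201} + \frac{4632}{11698} = 33004 \left(- \frac{1}{36201}\right) + 4632 \cdot \frac{1}{11698} = - \frac{33004}{36201} + \frac{2316}{5849} = - \frac{109198880}{211739649}$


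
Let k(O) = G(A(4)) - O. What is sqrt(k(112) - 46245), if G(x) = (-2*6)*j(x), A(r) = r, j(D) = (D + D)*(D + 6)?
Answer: I*sqrt(47317) ≈ 217.52*I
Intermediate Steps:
j(D) = 2*D*(6 + D) (j(D) = (2*D)*(6 + D) = 2*D*(6 + D))
G(x) = -24*x*(6 + x) (G(x) = (-2*6)*(2*x*(6 + x)) = -24*x*(6 + x))
k(O) = -960 - O (k(O) = -24*4*(6 + 4) - O = -24*4*10 - O = -960 - O)
sqrt(k(112) - 46245) = sqrt((-960 - 1*112) - 46245) = sqrt((-960 - 112) - 46245) = sqrt(-1072 - 46245) = sqrt(-47317) = I*sqrt(47317)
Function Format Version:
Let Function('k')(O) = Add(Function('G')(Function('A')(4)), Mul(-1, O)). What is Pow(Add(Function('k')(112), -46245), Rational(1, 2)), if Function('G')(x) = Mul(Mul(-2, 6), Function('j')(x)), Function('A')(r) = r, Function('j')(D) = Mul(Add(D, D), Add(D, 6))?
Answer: Mul(I, Pow(47317, Rational(1, 2))) ≈ Mul(217.52, I)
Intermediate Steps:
Function('j')(D) = Mul(2, D, Add(6, D)) (Function('j')(D) = Mul(Mul(2, D), Add(6, D)) = Mul(2, D, Add(6, D)))
Function('G')(x) = Mul(-24, x, Add(6, x)) (Function('G')(x) = Mul(Mul(-2, 6), Mul(2, x, Add(6, x))) = Mul(-12, Mul(2, x, Add(6, x))) = Mul(-24, x, Add(6, x)))
Function('k')(O) = Add(-960, Mul(-1, O)) (Function('k')(O) = Add(Mul(-24, 4, Add(6, 4)), Mul(-1, O)) = Add(Mul(-24, 4, 10), Mul(-1, O)) = Add(-960, Mul(-1, O)))
Pow(Add(Function('k')(112), -46245), Rational(1, 2)) = Pow(Add(Add(-960, Mul(-1, 112)), -46245), Rational(1, 2)) = Pow(Add(Add(-960, -112), -46245), Rational(1, 2)) = Pow(Add(-1072, -46245), Rational(1, 2)) = Pow(-47317, Rational(1, 2)) = Mul(I, Pow(47317, Rational(1, 2)))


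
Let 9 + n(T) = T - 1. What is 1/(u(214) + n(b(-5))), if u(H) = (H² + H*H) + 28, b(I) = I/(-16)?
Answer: 16/1465765 ≈ 1.0916e-5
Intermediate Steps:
b(I) = -I/16 (b(I) = I*(-1/16) = -I/16)
n(T) = -10 + T (n(T) = -9 + (T - 1) = -9 + (-1 + T) = -10 + T)
u(H) = 28 + 2*H² (u(H) = (H² + H²) + 28 = 2*H² + 28 = 28 + 2*H²)
1/(u(214) + n(b(-5))) = 1/((28 + 2*214²) + (-10 - 1/16*(-5))) = 1/((28 + 2*45796) + (-10 + 5/16)) = 1/((28 + 91592) - 155/16) = 1/(91620 - 155/16) = 1/(1465765/16) = 16/1465765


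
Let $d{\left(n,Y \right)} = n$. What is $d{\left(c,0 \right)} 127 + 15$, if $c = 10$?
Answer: $1285$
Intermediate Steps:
$d{\left(c,0 \right)} 127 + 15 = 10 \cdot 127 + 15 = 1270 + 15 = 1285$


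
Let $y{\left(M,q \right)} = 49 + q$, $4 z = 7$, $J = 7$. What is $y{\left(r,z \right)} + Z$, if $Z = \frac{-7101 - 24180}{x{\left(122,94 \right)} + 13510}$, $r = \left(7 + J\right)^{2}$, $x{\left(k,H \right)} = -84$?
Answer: $\frac{1300177}{26852} \approx 48.42$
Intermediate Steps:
$z = \frac{7}{4}$ ($z = \frac{1}{4} \cdot 7 = \frac{7}{4} \approx 1.75$)
$r = 196$ ($r = \left(7 + 7\right)^{2} = 14^{2} = 196$)
$Z = - \frac{31281}{13426}$ ($Z = \frac{-7101 - 24180}{-84 + 13510} = - \frac{31281}{13426} \approx -2.3299$)
$y{\left(r,z \right)} + Z = \left(49 + \frac{7}{4}\right) - \frac{31281}{13426} = \frac{203}{4} - \frac{31281}{13426} = \frac{1300177}{26852}$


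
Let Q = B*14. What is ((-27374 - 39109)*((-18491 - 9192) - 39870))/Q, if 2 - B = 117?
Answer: -4491126099/1610 ≈ -2.7895e+6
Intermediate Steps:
B = -115 (B = 2 - 1*117 = 2 - 117 = -115)
Q = -1610 (Q = -115*14 = -1610)
((-27374 - 39109)*((-18491 - 9192) - 39870))/Q = ((-27374 - 39109)*((-18491 - 9192) - 39870))/(-1610) = -66483*(-27683 - 39870)*(-1/1610) = -66483*(-67553)*(-1/1610) = 4491126099*(-1/1610) = -4491126099/1610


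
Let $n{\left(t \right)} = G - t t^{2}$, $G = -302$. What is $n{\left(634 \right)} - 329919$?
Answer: $-255170325$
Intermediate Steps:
$n{\left(t \right)} = -302 - t^{3}$ ($n{\left(t \right)} = -302 - t t^{2} = -302 - t^{3}$)
$n{\left(634 \right)} - 329919 = \left(-302 - 634^{3}\right) - 329919 = \left(-302 - 254840104\right) - 329919 = -254840406 - 329919 = -255170325$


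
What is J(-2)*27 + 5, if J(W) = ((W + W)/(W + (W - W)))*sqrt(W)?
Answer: 5 + 54*I*sqrt(2) ≈ 5.0 + 76.368*I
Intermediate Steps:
J(W) = 2*sqrt(W) (J(W) = ((2*W)/(W + 0))*sqrt(W) = ((2*W)/W)*sqrt(W) = 2*sqrt(W))
J(-2)*27 + 5 = (2*sqrt(-2))*27 + 5 = (2*(I*sqrt(2)))*27 + 5 = (2*I*sqrt(2))*27 + 5 = 54*I*sqrt(2) + 5 = 5 + 54*I*sqrt(2)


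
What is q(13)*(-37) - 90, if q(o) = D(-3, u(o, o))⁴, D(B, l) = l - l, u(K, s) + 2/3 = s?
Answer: -90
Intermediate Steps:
u(K, s) = -⅔ + s
D(B, l) = 0
q(o) = 0 (q(o) = 0⁴ = 0)
q(13)*(-37) - 90 = 0*(-37) - 90 = 0 - 90 = -90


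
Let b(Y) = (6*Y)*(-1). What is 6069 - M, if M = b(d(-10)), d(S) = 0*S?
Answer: 6069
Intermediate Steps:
d(S) = 0
b(Y) = -6*Y
M = 0 (M = -6*0 = 0)
6069 - M = 6069 - 1*0 = 6069 + 0 = 6069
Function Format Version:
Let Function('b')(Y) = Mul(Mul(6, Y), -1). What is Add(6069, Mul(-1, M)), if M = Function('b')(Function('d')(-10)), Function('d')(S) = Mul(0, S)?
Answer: 6069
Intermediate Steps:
Function('d')(S) = 0
Function('b')(Y) = Mul(-6, Y)
M = 0 (M = Mul(-6, 0) = 0)
Add(6069, Mul(-1, M)) = Add(6069, Mul(-1, 0)) = Add(6069, 0) = 6069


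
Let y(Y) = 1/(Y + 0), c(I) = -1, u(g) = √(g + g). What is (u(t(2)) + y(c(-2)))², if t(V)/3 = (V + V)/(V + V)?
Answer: (-1 + √6)² ≈ 2.1010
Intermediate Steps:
t(V) = 3 (t(V) = 3*((V + V)/(V + V)) = 3*((2*V)/((2*V))) = 3*((2*V)*(1/(2*V))) = 3*1 = 3)
u(g) = √2*√g (u(g) = √(2*g) = √2*√g)
y(Y) = 1/Y
(u(t(2)) + y(c(-2)))² = (√2*√3 + 1/(-1))² = (√6 - 1)² = (-1 + √6)²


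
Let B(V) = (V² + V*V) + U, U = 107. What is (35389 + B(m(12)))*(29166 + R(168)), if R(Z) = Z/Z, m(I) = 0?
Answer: 1035311832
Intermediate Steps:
B(V) = 107 + 2*V² (B(V) = (V² + V*V) + 107 = (V² + V²) + 107 = 2*V² + 107 = 107 + 2*V²)
R(Z) = 1
(35389 + B(m(12)))*(29166 + R(168)) = (35389 + (107 + 2*0²))*(29166 + 1) = (35389 + (107 + 2*0))*29167 = (35389 + (107 + 0))*29167 = (35389 + 107)*29167 = 35496*29167 = 1035311832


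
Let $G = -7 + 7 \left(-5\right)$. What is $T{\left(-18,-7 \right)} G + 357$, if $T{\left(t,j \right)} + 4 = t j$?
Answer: $-4767$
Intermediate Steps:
$T{\left(t,j \right)} = -4 + j t$ ($T{\left(t,j \right)} = -4 + t j = -4 + j t$)
$G = -42$ ($G = -7 - 35 = -42$)
$T{\left(-18,-7 \right)} G + 357 = \left(-4 - -126\right) \left(-42\right) + 357 = \left(-4 + 126\right) \left(-42\right) + 357 = 122 \left(-42\right) + 357 = -5124 + 357 = -4767$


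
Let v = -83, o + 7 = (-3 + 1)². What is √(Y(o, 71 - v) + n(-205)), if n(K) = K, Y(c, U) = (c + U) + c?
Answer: I*√57 ≈ 7.5498*I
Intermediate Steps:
o = -3 (o = -7 + (-3 + 1)² = -7 + (-2)² = -7 + 4 = -3)
Y(c, U) = U + 2*c (Y(c, U) = (U + c) + c = U + 2*c)
√(Y(o, 71 - v) + n(-205)) = √(((71 - 1*(-83)) + 2*(-3)) - 205) = √(((71 + 83) - 6) - 205) = √((154 - 6) - 205) = √(148 - 205) = √(-57) = I*√57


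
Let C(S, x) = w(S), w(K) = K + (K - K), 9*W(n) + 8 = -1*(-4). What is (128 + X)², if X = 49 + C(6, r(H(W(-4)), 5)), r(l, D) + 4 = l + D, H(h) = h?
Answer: 33489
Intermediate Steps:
W(n) = -4/9 (W(n) = -8/9 + (-1*(-4))/9 = -8/9 + (⅑)*4 = -8/9 + 4/9 = -4/9)
w(K) = K (w(K) = K + 0 = K)
r(l, D) = -4 + D + l (r(l, D) = -4 + (l + D) = -4 + (D + l) = -4 + D + l)
C(S, x) = S
X = 55 (X = 49 + 6 = 55)
(128 + X)² = (128 + 55)² = 183² = 33489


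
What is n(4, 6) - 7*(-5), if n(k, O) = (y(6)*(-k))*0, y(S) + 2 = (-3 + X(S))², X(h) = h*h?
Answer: 35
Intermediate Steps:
X(h) = h²
y(S) = -2 + (-3 + S²)²
n(k, O) = 0 (n(k, O) = ((-2 + (-3 + 6²)²)*(-k))*0 = ((-2 + (-3 + 36)²)*(-k))*0 = ((-2 + 33²)*(-k))*0 = ((-2 + 1089)*(-k))*0 = (1087*(-k))*0 = -1087*k*0 = 0)
n(4, 6) - 7*(-5) = 0 - 7*(-5) = 0 + 35 = 35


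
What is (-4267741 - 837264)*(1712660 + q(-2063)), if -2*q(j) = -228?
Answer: -8743719833870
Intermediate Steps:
q(j) = 114 (q(j) = -½*(-228) = 114)
(-4267741 - 837264)*(1712660 + q(-2063)) = (-4267741 - 837264)*(1712660 + 114) = -5105005*1712774 = -8743719833870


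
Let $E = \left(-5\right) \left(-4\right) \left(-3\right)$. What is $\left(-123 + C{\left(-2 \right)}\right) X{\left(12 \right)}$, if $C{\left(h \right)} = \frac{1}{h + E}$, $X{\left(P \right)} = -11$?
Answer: $\frac{83897}{62} \approx 1353.2$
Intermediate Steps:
$E = -60$ ($E = 20 \left(-3\right) = -60$)
$C{\left(h \right)} = \frac{1}{-60 + h}$ ($C{\left(h \right)} = \frac{1}{h - 60} = \frac{1}{-60 + h}$)
$\left(-123 + C{\left(-2 \right)}\right) X{\left(12 \right)} = \left(-123 + \frac{1}{-60 - 2}\right) \left(-11\right) = \left(-123 + \frac{1}{-62}\right) \left(-11\right) = \left(-123 - \frac{1}{62}\right) \left(-11\right) = \left(- \frac{7627}{62}\right) \left(-11\right) = \frac{83897}{62}$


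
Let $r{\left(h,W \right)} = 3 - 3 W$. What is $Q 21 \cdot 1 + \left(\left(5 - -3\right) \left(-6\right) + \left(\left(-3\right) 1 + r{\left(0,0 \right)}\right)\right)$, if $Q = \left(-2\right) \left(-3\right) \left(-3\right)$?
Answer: $-426$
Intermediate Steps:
$Q = -18$ ($Q = 6 \left(-3\right) = -18$)
$Q 21 \cdot 1 + \left(\left(5 - -3\right) \left(-6\right) + \left(\left(-3\right) 1 + r{\left(0,0 \right)}\right)\right) = - 18 \cdot 21 \cdot 1 + \left(\left(5 - -3\right) \left(-6\right) + \left(\left(-3\right) 1 + \left(3 - 0\right)\right)\right) = \left(-18\right) 21 + \left(\left(5 + 3\right) \left(-6\right) + \left(-3 + \left(3 + 0\right)\right)\right) = -378 + \left(8 \left(-6\right) + \left(-3 + 3\right)\right) = -378 + \left(-48 + 0\right) = -378 - 48 = -426$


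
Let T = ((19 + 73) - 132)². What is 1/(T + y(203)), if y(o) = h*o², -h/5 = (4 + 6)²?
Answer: -1/20602900 ≈ -4.8537e-8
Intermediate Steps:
h = -500 (h = -5*(4 + 6)² = -5*10² = -5*100 = -500)
y(o) = -500*o²
T = 1600 (T = (92 - 132)² = (-40)² = 1600)
1/(T + y(203)) = 1/(1600 - 500*203²) = 1/(1600 - 500*41209) = 1/(1600 - 20604500) = 1/(-20602900) = -1/20602900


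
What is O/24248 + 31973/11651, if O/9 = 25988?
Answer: 875089249/70628362 ≈ 12.390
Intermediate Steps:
O = 233892 (O = 9*25988 = 233892)
O/24248 + 31973/11651 = 233892/24248 + 31973/11651 = 233892*(1/24248) + 31973*(1/11651) = 58473/6062 + 31973/11651 = 875089249/70628362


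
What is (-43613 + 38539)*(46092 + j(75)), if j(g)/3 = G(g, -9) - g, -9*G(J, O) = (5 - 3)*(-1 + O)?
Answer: -698288954/3 ≈ -2.3276e+8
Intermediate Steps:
G(J, O) = 2/9 - 2*O/9 (G(J, O) = -(5 - 3)*(-1 + O)/9 = -2*(-1 + O)/9 = -(-2 + 2*O)/9 = 2/9 - 2*O/9)
j(g) = 20/3 - 3*g (j(g) = 3*((2/9 - 2/9*(-9)) - g) = 3*((2/9 + 2) - g) = 3*(20/9 - g) = 20/3 - 3*g)
(-43613 + 38539)*(46092 + j(75)) = (-43613 + 38539)*(46092 + (20/3 - 3*75)) = -5074*(46092 + (20/3 - 225)) = -5074*(46092 - 655/3) = -5074*137621/3 = -698288954/3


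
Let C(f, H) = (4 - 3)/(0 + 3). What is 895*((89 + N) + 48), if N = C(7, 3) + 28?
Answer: 443920/3 ≈ 1.4797e+5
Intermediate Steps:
C(f, H) = ⅓ (C(f, H) = 1/3 = 1*(⅓) = ⅓)
N = 85/3 (N = ⅓ + 28 = 85/3 ≈ 28.333)
895*((89 + N) + 48) = 895*((89 + 85/3) + 48) = 895*(352/3 + 48) = 895*(496/3) = 443920/3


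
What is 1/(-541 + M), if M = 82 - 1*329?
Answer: -1/788 ≈ -0.0012690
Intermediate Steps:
M = -247 (M = 82 - 329 = -247)
1/(-541 + M) = 1/(-541 - 247) = 1/(-788) = -1/788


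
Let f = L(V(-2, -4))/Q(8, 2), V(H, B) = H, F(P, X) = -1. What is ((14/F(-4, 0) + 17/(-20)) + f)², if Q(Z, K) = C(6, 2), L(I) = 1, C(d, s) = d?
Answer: 776161/3600 ≈ 215.60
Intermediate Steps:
Q(Z, K) = 6
f = ⅙ (f = 1/6 = 1*(⅙) = ⅙ ≈ 0.16667)
((14/F(-4, 0) + 17/(-20)) + f)² = ((14/(-1) + 17/(-20)) + ⅙)² = ((14*(-1) + 17*(-1/20)) + ⅙)² = ((-14 - 17/20) + ⅙)² = (-297/20 + ⅙)² = (-881/60)² = 776161/3600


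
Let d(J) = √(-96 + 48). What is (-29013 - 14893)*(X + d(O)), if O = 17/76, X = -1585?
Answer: 69591010 - 175624*I*√3 ≈ 6.9591e+7 - 3.0419e+5*I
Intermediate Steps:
O = 17/76 (O = 17*(1/76) = 17/76 ≈ 0.22368)
d(J) = 4*I*√3 (d(J) = √(-48) = 4*I*√3)
(-29013 - 14893)*(X + d(O)) = (-29013 - 14893)*(-1585 + 4*I*√3) = -43906*(-1585 + 4*I*√3) = 69591010 - 175624*I*√3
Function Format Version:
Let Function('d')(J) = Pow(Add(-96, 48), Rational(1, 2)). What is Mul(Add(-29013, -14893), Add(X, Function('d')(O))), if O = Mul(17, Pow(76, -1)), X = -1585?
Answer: Add(69591010, Mul(-175624, I, Pow(3, Rational(1, 2)))) ≈ Add(6.9591e+7, Mul(-3.0419e+5, I))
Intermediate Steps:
O = Rational(17, 76) (O = Mul(17, Rational(1, 76)) = Rational(17, 76) ≈ 0.22368)
Function('d')(J) = Mul(4, I, Pow(3, Rational(1, 2))) (Function('d')(J) = Pow(-48, Rational(1, 2)) = Mul(4, I, Pow(3, Rational(1, 2))))
Mul(Add(-29013, -14893), Add(X, Function('d')(O))) = Mul(Add(-29013, -14893), Add(-1585, Mul(4, I, Pow(3, Rational(1, 2))))) = Mul(-43906, Add(-1585, Mul(4, I, Pow(3, Rational(1, 2))))) = Add(69591010, Mul(-175624, I, Pow(3, Rational(1, 2))))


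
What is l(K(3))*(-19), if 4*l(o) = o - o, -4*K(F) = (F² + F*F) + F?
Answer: 0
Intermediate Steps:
K(F) = -F²/2 - F/4 (K(F) = -((F² + F*F) + F)/4 = -((F² + F²) + F)/4 = -(2*F² + F)/4 = -(F + 2*F²)/4 = -F²/2 - F/4)
l(o) = 0 (l(o) = (o - o)/4 = (¼)*0 = 0)
l(K(3))*(-19) = 0*(-19) = 0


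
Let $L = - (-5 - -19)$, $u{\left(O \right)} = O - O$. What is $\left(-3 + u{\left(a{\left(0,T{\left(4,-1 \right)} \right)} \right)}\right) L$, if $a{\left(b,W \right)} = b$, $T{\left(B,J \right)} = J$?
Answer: $42$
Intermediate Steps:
$u{\left(O \right)} = 0$
$L = -14$ ($L = - (-5 + 19) = \left(-1\right) 14 = -14$)
$\left(-3 + u{\left(a{\left(0,T{\left(4,-1 \right)} \right)} \right)}\right) L = \left(-3 + 0\right) \left(-14\right) = \left(-3\right) \left(-14\right) = 42$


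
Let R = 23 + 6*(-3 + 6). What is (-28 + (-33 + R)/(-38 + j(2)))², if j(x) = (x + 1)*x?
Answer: 12769/16 ≈ 798.06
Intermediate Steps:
j(x) = x*(1 + x) (j(x) = (1 + x)*x = x*(1 + x))
R = 41 (R = 23 + 6*3 = 23 + 18 = 41)
(-28 + (-33 + R)/(-38 + j(2)))² = (-28 + (-33 + 41)/(-38 + 2*(1 + 2)))² = (-28 + 8/(-38 + 2*3))² = (-28 + 8/(-38 + 6))² = (-28 + 8/(-32))² = (-28 + 8*(-1/32))² = (-28 - ¼)² = (-113/4)² = 12769/16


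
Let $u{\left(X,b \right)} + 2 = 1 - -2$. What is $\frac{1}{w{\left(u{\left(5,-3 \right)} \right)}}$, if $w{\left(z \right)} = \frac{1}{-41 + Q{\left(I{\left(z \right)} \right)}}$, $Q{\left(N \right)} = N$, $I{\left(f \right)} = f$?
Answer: $-40$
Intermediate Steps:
$u{\left(X,b \right)} = 1$ ($u{\left(X,b \right)} = -2 + \left(1 - -2\right) = -2 + \left(1 + 2\right) = -2 + 3 = 1$)
$w{\left(z \right)} = \frac{1}{-41 + z}$
$\frac{1}{w{\left(u{\left(5,-3 \right)} \right)}} = \frac{1}{\frac{1}{-41 + 1}} = \frac{1}{\frac{1}{-40}} = \frac{1}{- \frac{1}{40}} = -40$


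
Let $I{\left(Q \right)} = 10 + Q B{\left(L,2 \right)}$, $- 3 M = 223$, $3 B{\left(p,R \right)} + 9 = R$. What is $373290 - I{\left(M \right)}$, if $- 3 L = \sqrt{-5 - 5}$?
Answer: $\frac{3357959}{9} \approx 3.7311 \cdot 10^{5}$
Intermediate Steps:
$L = - \frac{i \sqrt{10}}{3}$ ($L = - \frac{\sqrt{-5 - 5}}{3} = - \frac{\sqrt{-10}}{3} = - \frac{i \sqrt{10}}{3} \approx - 1.0541 i$)
$B{\left(p,R \right)} = -3 + \frac{R}{3}$
$M = - \frac{223}{3}$ ($M = \left(- \frac{1}{3}\right) 223 = - \frac{223}{3} \approx -74.333$)
$I{\left(Q \right)} = 10 - \frac{7 Q}{3}$ ($I{\left(Q \right)} = 10 + Q \left(-3 + \frac{1}{3} \cdot 2\right) = 10 + Q \left(-3 + \frac{2}{3}\right) = 10 + Q \left(- \frac{7}{3}\right) = 10 - \frac{7 Q}{3}$)
$373290 - I{\left(M \right)} = 373290 - \left(10 - - \frac{1561}{9}\right) = 373290 - \left(10 + \frac{1561}{9}\right) = 373290 - \frac{1651}{9} = \frac{3357959}{9}$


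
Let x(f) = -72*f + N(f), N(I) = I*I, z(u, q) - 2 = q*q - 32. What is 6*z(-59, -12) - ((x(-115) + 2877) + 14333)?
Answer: -38031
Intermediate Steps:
z(u, q) = -30 + q² (z(u, q) = 2 + (q*q - 32) = 2 + (q² - 32) = 2 + (-32 + q²) = -30 + q²)
N(I) = I²
x(f) = f² - 72*f (x(f) = -72*f + f² = f² - 72*f)
6*z(-59, -12) - ((x(-115) + 2877) + 14333) = 6*(-30 + (-12)²) - ((-115*(-72 - 115) + 2877) + 14333) = 6*(-30 + 144) - ((-115*(-187) + 2877) + 14333) = 6*114 - ((21505 + 2877) + 14333) = 684 - (24382 + 14333) = 684 - 1*38715 = 684 - 38715 = -38031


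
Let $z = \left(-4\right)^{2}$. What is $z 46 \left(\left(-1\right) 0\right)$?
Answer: $0$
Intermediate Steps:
$z = 16$
$z 46 \left(\left(-1\right) 0\right) = 16 \cdot 46 \left(\left(-1\right) 0\right) = 736 \cdot 0 = 0$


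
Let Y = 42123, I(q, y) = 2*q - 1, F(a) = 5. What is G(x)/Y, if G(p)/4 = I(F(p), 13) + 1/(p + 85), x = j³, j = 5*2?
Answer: 2056/2405445 ≈ 0.00085473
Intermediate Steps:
j = 10
I(q, y) = -1 + 2*q
x = 1000 (x = 10³ = 1000)
G(p) = 36 + 4/(85 + p) (G(p) = 4*((-1 + 2*5) + 1/(p + 85)) = 4*((-1 + 10) + 1/(85 + p)) = 4*(9 + 1/(85 + p)) = 36 + 4/(85 + p))
G(x)/Y = (4*(766 + 9*1000)/(85 + 1000))/42123 = (4*(766 + 9000)/1085)*(1/42123) = (4*(1/1085)*9766)*(1/42123) = (39064/1085)*(1/42123) = 2056/2405445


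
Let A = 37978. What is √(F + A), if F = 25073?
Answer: √63051 ≈ 251.10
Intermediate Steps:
√(F + A) = √(25073 + 37978) = √63051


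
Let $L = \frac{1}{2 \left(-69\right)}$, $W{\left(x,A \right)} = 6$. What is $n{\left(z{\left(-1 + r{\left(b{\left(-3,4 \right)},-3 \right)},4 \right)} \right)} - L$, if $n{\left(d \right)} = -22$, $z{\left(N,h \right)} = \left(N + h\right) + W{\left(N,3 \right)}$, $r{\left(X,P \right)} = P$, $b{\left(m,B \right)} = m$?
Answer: $- \frac{3035}{138} \approx -21.993$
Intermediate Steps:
$z{\left(N,h \right)} = 6 + N + h$ ($z{\left(N,h \right)} = \left(N + h\right) + 6 = 6 + N + h$)
$L = - \frac{1}{138}$ ($L = \frac{1}{-138} = - \frac{1}{138} \approx -0.0072464$)
$n{\left(z{\left(-1 + r{\left(b{\left(-3,4 \right)},-3 \right)},4 \right)} \right)} - L = -22 - - \frac{1}{138} = -22 + \frac{1}{138} = - \frac{3035}{138}$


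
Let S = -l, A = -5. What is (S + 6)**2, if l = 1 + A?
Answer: 100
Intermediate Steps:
l = -4 (l = 1 - 5 = -4)
S = 4 (S = -1*(-4) = 4)
(S + 6)**2 = (4 + 6)**2 = 10**2 = 100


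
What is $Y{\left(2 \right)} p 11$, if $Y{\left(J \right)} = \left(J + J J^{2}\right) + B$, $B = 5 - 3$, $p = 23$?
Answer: $3036$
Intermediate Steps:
$B = 2$ ($B = 5 - 3 = 2$)
$Y{\left(J \right)} = 2 + J + J^{3}$ ($Y{\left(J \right)} = \left(J + J J^{2}\right) + 2 = \left(J + J^{3}\right) + 2 = 2 + J + J^{3}$)
$Y{\left(2 \right)} p 11 = \left(2 + 2 + 2^{3}\right) 23 \cdot 11 = \left(2 + 2 + 8\right) 253 = 12 \cdot 253 = 3036$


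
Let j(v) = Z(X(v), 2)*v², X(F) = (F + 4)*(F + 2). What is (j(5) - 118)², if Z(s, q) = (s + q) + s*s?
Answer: 10146935824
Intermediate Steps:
X(F) = (2 + F)*(4 + F) (X(F) = (4 + F)*(2 + F) = (2 + F)*(4 + F))
Z(s, q) = q + s + s² (Z(s, q) = (q + s) + s² = q + s + s²)
j(v) = v²*(10 + v² + (8 + v² + 6*v)² + 6*v) (j(v) = (2 + (8 + v² + 6*v) + (8 + v² + 6*v)²)*v² = (10 + v² + (8 + v² + 6*v)² + 6*v)*v² = v²*(10 + v² + (8 + v² + 6*v)² + 6*v))
(j(5) - 118)² = (5²*(10 + 5² + (8 + 5² + 6*5)² + 6*5) - 118)² = (25*(10 + 25 + (8 + 25 + 30)² + 30) - 118)² = (25*(10 + 25 + 63² + 30) - 118)² = (25*(10 + 25 + 3969 + 30) - 118)² = (25*4034 - 118)² = (100850 - 118)² = 100732² = 10146935824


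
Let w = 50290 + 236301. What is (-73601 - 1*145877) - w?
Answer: -506069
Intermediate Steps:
w = 286591
(-73601 - 1*145877) - w = (-73601 - 1*145877) - 1*286591 = (-73601 - 145877) - 286591 = -219478 - 286591 = -506069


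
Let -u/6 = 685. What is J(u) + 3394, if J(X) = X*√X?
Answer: 3394 - 4110*I*√4110 ≈ 3394.0 - 2.6349e+5*I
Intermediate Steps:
u = -4110 (u = -6*685 = -4110)
J(X) = X^(3/2)
J(u) + 3394 = (-4110)^(3/2) + 3394 = -4110*I*√4110 + 3394 = 3394 - 4110*I*√4110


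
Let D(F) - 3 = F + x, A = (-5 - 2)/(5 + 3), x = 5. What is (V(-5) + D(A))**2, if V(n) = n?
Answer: 289/64 ≈ 4.5156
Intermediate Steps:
A = -7/8 ≈ -0.87500
D(F) = 8 + F (D(F) = 3 + (F + 5) = 3 + (5 + F) = 8 + F)
(V(-5) + D(A))**2 = (-5 + (8 - 7/8))**2 = (-5 + 57/8)**2 = (17/8)**2 = 289/64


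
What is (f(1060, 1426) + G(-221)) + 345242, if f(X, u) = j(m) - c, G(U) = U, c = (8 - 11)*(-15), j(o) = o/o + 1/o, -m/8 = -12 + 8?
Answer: 11039265/32 ≈ 3.4498e+5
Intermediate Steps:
m = 32 (m = -8*(-12 + 8) = -8*(-4) = 32)
j(o) = 1 + 1/o
c = 45 (c = -3*(-15) = 45)
f(X, u) = -1407/32 (f(X, u) = (1 + 32)/32 - 1*45 = (1/32)*33 - 45 = 33/32 - 45 = -1407/32)
(f(1060, 1426) + G(-221)) + 345242 = (-1407/32 - 221) + 345242 = -8479/32 + 345242 = 11039265/32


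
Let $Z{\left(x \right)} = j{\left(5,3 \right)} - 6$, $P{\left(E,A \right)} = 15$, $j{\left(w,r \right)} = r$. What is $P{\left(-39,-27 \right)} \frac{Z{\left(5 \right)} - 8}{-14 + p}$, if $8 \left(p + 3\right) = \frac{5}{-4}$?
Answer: $\frac{1760}{183} \approx 9.6175$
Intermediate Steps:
$p = - \frac{101}{32}$ ($p = -3 + \frac{5 \frac{1}{-4}}{8} = -3 + \frac{5 \left(- \frac{1}{4}\right)}{8} = -3 + \frac{1}{8} \left(- \frac{5}{4}\right) = -3 - \frac{5}{32} = - \frac{101}{32} \approx -3.1563$)
$Z{\left(x \right)} = -3$ ($Z{\left(x \right)} = 3 - 6 = -3$)
$P{\left(-39,-27 \right)} \frac{Z{\left(5 \right)} - 8}{-14 + p} = 15 \frac{-3 - 8}{-14 - \frac{101}{32}} = 15 \left(- \frac{11}{- \frac{549}{32}}\right) = 15 \left(\left(-11\right) \left(- \frac{32}{549}\right)\right) = 15 \cdot \frac{352}{549} = \frac{1760}{183}$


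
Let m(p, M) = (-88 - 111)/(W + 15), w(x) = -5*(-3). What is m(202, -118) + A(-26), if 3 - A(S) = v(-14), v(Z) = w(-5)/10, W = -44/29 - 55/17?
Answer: -90529/5052 ≈ -17.919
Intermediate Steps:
W = -2343/493 (W = -44*1/29 - 55*1/17 = -44/29 - 55/17 = -2343/493 ≈ -4.7525)
w(x) = 15
m(p, M) = -98107/5052 (m(p, M) = (-88 - 111)/(-2343/493 + 15) = -199/5052/493 = -199*493/5052 = -98107/5052)
v(Z) = 3/2 (v(Z) = 15/10 = 15*(1/10) = 3/2)
A(S) = 3/2 (A(S) = 3 - 1*3/2 = 3 - 3/2 = 3/2)
m(202, -118) + A(-26) = -98107/5052 + 3/2 = -90529/5052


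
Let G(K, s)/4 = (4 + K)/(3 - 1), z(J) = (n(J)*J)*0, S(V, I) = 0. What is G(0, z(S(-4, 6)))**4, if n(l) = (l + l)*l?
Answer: 4096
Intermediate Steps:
n(l) = 2*l**2 (n(l) = (2*l)*l = 2*l**2)
z(J) = 0 (z(J) = ((2*J**2)*J)*0 = (2*J**3)*0 = 0)
G(K, s) = 8 + 2*K (G(K, s) = 4*((4 + K)/(3 - 1)) = 4*((4 + K)/2) = 4*((4 + K)*(1/2)) = 4*(2 + K/2) = 8 + 2*K)
G(0, z(S(-4, 6)))**4 = (8 + 2*0)**4 = (8 + 0)**4 = 8**4 = 4096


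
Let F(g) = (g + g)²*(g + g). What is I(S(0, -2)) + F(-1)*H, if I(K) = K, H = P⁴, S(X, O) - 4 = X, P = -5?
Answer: -4996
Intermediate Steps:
S(X, O) = 4 + X
H = 625 (H = (-5)⁴ = 625)
F(g) = 8*g³ (F(g) = (2*g)²*(2*g) = (4*g²)*(2*g) = 8*g³)
I(S(0, -2)) + F(-1)*H = (4 + 0) + (8*(-1)³)*625 = 4 + (8*(-1))*625 = 4 - 8*625 = 4 - 5000 = -4996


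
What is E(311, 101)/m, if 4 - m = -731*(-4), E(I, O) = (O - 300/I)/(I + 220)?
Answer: -31111/482211720 ≈ -6.4517e-5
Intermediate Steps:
E(I, O) = (O - 300/I)/(220 + I)
m = -2920 (m = 4 - (-731)*(-4) = 4 - 1*2924 = 4 - 2924 = -2920)
E(311, 101)/m = ((-300 + 311*101)/(311*(220 + 311)))/(-2920) = ((1/311)*(-300 + 31411)/531)*(-1/2920) = ((1/311)*(1/531)*31111)*(-1/2920) = (31111/165141)*(-1/2920) = -31111/482211720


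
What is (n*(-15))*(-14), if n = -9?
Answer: -1890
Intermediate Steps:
(n*(-15))*(-14) = -9*(-15)*(-14) = 135*(-14) = -1890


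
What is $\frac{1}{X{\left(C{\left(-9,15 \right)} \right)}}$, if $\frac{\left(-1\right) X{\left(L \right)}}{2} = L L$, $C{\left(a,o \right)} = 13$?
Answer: $- \frac{1}{338} \approx -0.0029586$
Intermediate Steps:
$X{\left(L \right)} = - 2 L^{2}$ ($X{\left(L \right)} = - 2 L L = - 2 L^{2}$)
$\frac{1}{X{\left(C{\left(-9,15 \right)} \right)}} = \frac{1}{\left(-2\right) 13^{2}} = \frac{1}{\left(-2\right) 169} = \frac{1}{-338} = - \frac{1}{338}$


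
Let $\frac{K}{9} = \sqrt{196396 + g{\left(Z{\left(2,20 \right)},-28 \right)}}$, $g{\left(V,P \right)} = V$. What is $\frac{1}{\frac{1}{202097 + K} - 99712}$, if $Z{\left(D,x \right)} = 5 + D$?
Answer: $- \frac{4070970617233295}{405924622165414814977} + \frac{9 \sqrt{196403}}{405924622165414814977} \approx -1.0029 \cdot 10^{-5}$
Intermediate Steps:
$K = 9 \sqrt{196403}$ ($K = 9 \sqrt{196396 + \left(5 + 2\right)} = 9 \sqrt{196396 + 7} = 9 \sqrt{196403} \approx 3988.6$)
$\frac{1}{\frac{1}{202097 + K} - 99712} = \frac{1}{\frac{1}{202097 + 9 \sqrt{196403}} - 99712} = \frac{1}{-99712 + \frac{1}{202097 + 9 \sqrt{196403}}}$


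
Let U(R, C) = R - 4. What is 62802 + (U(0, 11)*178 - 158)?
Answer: 61932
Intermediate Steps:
U(R, C) = -4 + R
62802 + (U(0, 11)*178 - 158) = 62802 + ((-4 + 0)*178 - 158) = 62802 + (-4*178 - 158) = 62802 + (-712 - 158) = 62802 - 870 = 61932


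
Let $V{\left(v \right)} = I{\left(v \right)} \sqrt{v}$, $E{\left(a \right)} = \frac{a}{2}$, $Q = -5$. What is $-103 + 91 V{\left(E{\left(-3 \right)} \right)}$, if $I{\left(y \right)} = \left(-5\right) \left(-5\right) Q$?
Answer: $-103 - \frac{11375 i \sqrt{6}}{2} \approx -103.0 - 13931.0 i$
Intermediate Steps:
$I{\left(y \right)} = -125$ ($I{\left(y \right)} = \left(-5\right) \left(-5\right) \left(-5\right) = 25 \left(-5\right) = -125$)
$E{\left(a \right)} = \frac{a}{2}$ ($E{\left(a \right)} = a \frac{1}{2} = \frac{a}{2}$)
$V{\left(v \right)} = - 125 \sqrt{v}$
$-103 + 91 V{\left(E{\left(-3 \right)} \right)} = -103 + 91 \left(- 125 \sqrt{\frac{1}{2} \left(-3\right)}\right) = -103 + 91 \left(- 125 \sqrt{- \frac{3}{2}}\right) = -103 + 91 \left(- 125 \frac{i \sqrt{6}}{2}\right) = -103 + 91 \left(- \frac{125 i \sqrt{6}}{2}\right) = -103 - \frac{11375 i \sqrt{6}}{2}$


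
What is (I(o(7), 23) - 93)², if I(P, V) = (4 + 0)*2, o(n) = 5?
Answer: 7225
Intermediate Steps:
I(P, V) = 8 (I(P, V) = 4*2 = 8)
(I(o(7), 23) - 93)² = (8 - 93)² = (-85)² = 7225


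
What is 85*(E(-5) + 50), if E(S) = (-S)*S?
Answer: 2125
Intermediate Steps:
E(S) = -S²
85*(E(-5) + 50) = 85*(-1*(-5)² + 50) = 85*(-1*25 + 50) = 85*(-25 + 50) = 85*25 = 2125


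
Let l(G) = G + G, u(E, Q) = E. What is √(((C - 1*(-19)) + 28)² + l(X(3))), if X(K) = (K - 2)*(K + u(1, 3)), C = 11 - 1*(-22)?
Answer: 6*√178 ≈ 80.050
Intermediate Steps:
C = 33 (C = 11 + 22 = 33)
X(K) = (1 + K)*(-2 + K) (X(K) = (K - 2)*(K + 1) = (-2 + K)*(1 + K) = (1 + K)*(-2 + K))
l(G) = 2*G
√(((C - 1*(-19)) + 28)² + l(X(3))) = √(((33 - 1*(-19)) + 28)² + 2*(-2 + 3² - 1*3)) = √(((33 + 19) + 28)² + 2*(-2 + 9 - 3)) = √((52 + 28)² + 2*4) = √(80² + 8) = √(6400 + 8) = √6408 = 6*√178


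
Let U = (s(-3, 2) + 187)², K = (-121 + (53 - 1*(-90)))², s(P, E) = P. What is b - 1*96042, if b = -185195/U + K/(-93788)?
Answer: -76244563544285/793821632 ≈ -96048.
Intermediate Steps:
K = 484 (K = (-121 + (53 + 90))² = (-121 + 143)² = 22² = 484)
U = 33856 (U = (-3 + 187)² = 184² = 33856)
b = -4346363741/793821632 (b = -185195/33856 + 484/(-93788) = -185195*1/33856 + 484*(-1/93788) = -185195/33856 - 121/23447 = -4346363741/793821632 ≈ -5.4752)
b - 1*96042 = -4346363741/793821632 - 1*96042 = -4346363741/793821632 - 96042 = -76244563544285/793821632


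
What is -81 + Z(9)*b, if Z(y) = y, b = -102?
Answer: -999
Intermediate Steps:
-81 + Z(9)*b = -81 + 9*(-102) = -81 - 918 = -999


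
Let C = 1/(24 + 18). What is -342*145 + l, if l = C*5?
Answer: -2082775/42 ≈ -49590.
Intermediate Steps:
C = 1/42 ≈ 0.023810
l = 5/42 (l = (1/42)*5 = 5/42 ≈ 0.11905)
-342*145 + l = -342*145 + 5/42 = -49590 + 5/42 = -2082775/42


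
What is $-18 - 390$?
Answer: $-408$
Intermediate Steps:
$-18 - 390 = -408$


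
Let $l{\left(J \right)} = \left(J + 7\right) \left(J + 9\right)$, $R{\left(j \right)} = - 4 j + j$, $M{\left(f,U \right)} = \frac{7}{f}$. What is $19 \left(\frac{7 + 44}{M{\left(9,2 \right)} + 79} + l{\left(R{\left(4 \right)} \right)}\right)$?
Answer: $\frac{213351}{718} \approx 297.15$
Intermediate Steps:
$R{\left(j \right)} = - 3 j$
$l{\left(J \right)} = \left(7 + J\right) \left(9 + J\right)$
$19 \left(\frac{7 + 44}{M{\left(9,2 \right)} + 79} + l{\left(R{\left(4 \right)} \right)}\right) = 19 \left(\frac{7 + 44}{\frac{7}{9} + 79} + \left(63 + \left(\left(-3\right) 4\right)^{2} + 16 \left(\left(-3\right) 4\right)\right)\right) = 19 \left(\frac{51}{7 \cdot \frac{1}{9} + 79} + \left(63 + \left(-12\right)^{2} + 16 \left(-12\right)\right)\right) = 19 \left(\frac{51}{\frac{7}{9} + 79} + \left(63 + 144 - 192\right)\right) = 19 \left(\frac{51}{\frac{718}{9}} + 15\right) = 19 \left(51 \cdot \frac{9}{718} + 15\right) = 19 \left(\frac{459}{718} + 15\right) = 19 \cdot \frac{11229}{718} = \frac{213351}{718}$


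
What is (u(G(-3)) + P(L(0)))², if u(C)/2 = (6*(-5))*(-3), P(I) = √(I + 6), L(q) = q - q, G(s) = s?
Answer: (180 + √6)² ≈ 33288.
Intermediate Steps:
L(q) = 0
P(I) = √(6 + I)
u(C) = 180 (u(C) = 2*((6*(-5))*(-3)) = 2*(-30*(-3)) = 2*90 = 180)
(u(G(-3)) + P(L(0)))² = (180 + √(6 + 0))² = (180 + √6)²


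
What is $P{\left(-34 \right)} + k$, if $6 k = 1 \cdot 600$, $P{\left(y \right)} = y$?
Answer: $66$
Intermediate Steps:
$k = 100$ ($k = \frac{1 \cdot 600}{6} = \frac{1}{6} \cdot 600 = 100$)
$P{\left(-34 \right)} + k = -34 + 100 = 66$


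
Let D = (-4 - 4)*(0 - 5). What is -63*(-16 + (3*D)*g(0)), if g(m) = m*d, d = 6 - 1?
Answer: 1008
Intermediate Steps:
d = 5
g(m) = 5*m (g(m) = m*5 = 5*m)
D = 40 (D = -8*(-5) = 40)
-63*(-16 + (3*D)*g(0)) = -63*(-16 + (3*40)*(5*0)) = -63*(-16 + 120*0) = -63*(-16 + 0) = -63*(-16) = 1008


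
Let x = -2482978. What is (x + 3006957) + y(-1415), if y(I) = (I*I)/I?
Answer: 522564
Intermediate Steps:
y(I) = I (y(I) = I**2/I = I)
(x + 3006957) + y(-1415) = (-2482978 + 3006957) - 1415 = 523979 - 1415 = 522564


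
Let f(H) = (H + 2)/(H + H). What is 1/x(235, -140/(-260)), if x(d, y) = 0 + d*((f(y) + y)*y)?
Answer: 338/123845 ≈ 0.0027292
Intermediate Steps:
f(H) = (2 + H)/(2*H) (f(H) = (2 + H)/((2*H)) = (2 + H)*(1/(2*H)) = (2 + H)/(2*H))
x(d, y) = d*y*(y + (2 + y)/(2*y)) (x(d, y) = 0 + d*(((2 + y)/(2*y) + y)*y) = 0 + d*((y + (2 + y)/(2*y))*y) = 0 + d*(y*(y + (2 + y)/(2*y))) = 0 + d*y*(y + (2 + y)/(2*y)) = d*y*(y + (2 + y)/(2*y)))
1/x(235, -140/(-260)) = 1/((1/2)*235*(2 - 140/(-260) + 2*(-140/(-260))**2)) = 1/((1/2)*235*(2 - 140*(-1/260) + 2*(-140*(-1/260))**2)) = 1/((1/2)*235*(2 + 7/13 + 2*(7/13)**2)) = 1/((1/2)*235*(2 + 7/13 + 2*(49/169))) = 1/((1/2)*235*(2 + 7/13 + 98/169)) = 1/((1/2)*235*(527/169)) = 1/(123845/338) = 338/123845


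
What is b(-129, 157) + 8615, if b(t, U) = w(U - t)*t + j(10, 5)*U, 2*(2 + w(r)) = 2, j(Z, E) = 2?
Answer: 9058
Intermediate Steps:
w(r) = -1 (w(r) = -2 + (½)*2 = -2 + 1 = -1)
b(t, U) = -t + 2*U
b(-129, 157) + 8615 = (-1*(-129) + 2*157) + 8615 = (129 + 314) + 8615 = 443 + 8615 = 9058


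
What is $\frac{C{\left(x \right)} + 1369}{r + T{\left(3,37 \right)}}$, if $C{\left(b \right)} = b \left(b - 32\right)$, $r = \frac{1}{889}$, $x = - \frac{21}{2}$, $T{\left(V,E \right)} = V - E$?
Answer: $- \frac{6455029}{120900} \approx -53.391$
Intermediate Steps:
$x = - \frac{21}{2}$ ($x = \left(-21\right) \frac{1}{2} = - \frac{21}{2} \approx -10.5$)
$r = \frac{1}{889} \approx 0.0011249$
$C{\left(b \right)} = b \left(-32 + b\right)$
$\frac{C{\left(x \right)} + 1369}{r + T{\left(3,37 \right)}} = \frac{- \frac{21 \left(-32 - \frac{21}{2}\right)}{2} + 1369}{\frac{1}{889} + \left(3 - 37\right)} = \frac{\left(- \frac{21}{2}\right) \left(- \frac{85}{2}\right) + 1369}{\frac{1}{889} + \left(3 - 37\right)} = \frac{\frac{1785}{4} + 1369}{\frac{1}{889} - 34} = \frac{7261}{4 \left(- \frac{30225}{889}\right)} = \frac{7261}{4} \left(- \frac{889}{30225}\right) = - \frac{6455029}{120900}$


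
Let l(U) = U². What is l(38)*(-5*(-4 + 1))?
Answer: 21660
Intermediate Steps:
l(38)*(-5*(-4 + 1)) = 38²*(-5*(-4 + 1)) = 1444*(-5*(-3)) = 1444*15 = 21660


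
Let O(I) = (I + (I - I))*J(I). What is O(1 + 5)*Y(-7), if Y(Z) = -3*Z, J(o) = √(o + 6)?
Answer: 252*√3 ≈ 436.48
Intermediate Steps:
J(o) = √(6 + o)
O(I) = I*√(6 + I) (O(I) = (I + (I - I))*√(6 + I) = (I + 0)*√(6 + I) = I*√(6 + I))
O(1 + 5)*Y(-7) = ((1 + 5)*√(6 + (1 + 5)))*(-3*(-7)) = (6*√(6 + 6))*21 = (6*√12)*21 = (6*(2*√3))*21 = (12*√3)*21 = 252*√3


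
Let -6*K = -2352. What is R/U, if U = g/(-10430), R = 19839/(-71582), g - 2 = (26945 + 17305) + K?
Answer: 14780055/228264772 ≈ 0.064750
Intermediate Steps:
K = 392 (K = -⅙*(-2352) = 392)
g = 44644 (g = 2 + ((26945 + 17305) + 392) = 2 + (44250 + 392) = 2 + 44642 = 44644)
R = -19839/71582 (R = 19839*(-1/71582) = -19839/71582 ≈ -0.27715)
U = -22322/5215 (U = 44644/(-10430) = 44644*(-1/10430) = -22322/5215 ≈ -4.2803)
R/U = -19839/(71582*(-22322/5215)) = -19839/71582*(-5215/22322) = 14780055/228264772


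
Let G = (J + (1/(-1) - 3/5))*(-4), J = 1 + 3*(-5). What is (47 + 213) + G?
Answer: 1612/5 ≈ 322.40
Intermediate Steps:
J = -14 (J = 1 - 15 = -14)
G = 312/5 (G = (-14 + (1/(-1) - 3/5))*(-4) = (-14 + (1*(-1) - 3*⅕))*(-4) = (-14 + (-1 - ⅗))*(-4) = (-14 - 8/5)*(-4) = -78/5*(-4) = 312/5 ≈ 62.400)
(47 + 213) + G = (47 + 213) + 312/5 = 260 + 312/5 = 1612/5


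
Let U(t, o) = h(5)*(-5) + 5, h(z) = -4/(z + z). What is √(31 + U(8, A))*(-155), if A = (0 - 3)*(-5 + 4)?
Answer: -155*√38 ≈ -955.48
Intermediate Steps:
A = 3 (A = -3*(-1) = 3)
h(z) = -2/z (h(z) = -4*1/(2*z) = -2/z)
U(t, o) = 7 (U(t, o) = -2/5*(-5) + 5 = -2*⅕*(-5) + 5 = -⅖*(-5) + 5 = 2 + 5 = 7)
√(31 + U(8, A))*(-155) = √(31 + 7)*(-155) = √38*(-155) = -155*√38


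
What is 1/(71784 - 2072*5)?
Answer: 1/61424 ≈ 1.6280e-5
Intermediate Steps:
1/(71784 - 2072*5) = 1/(71784 - 1036*10) = 1/(71784 - 10360) = 1/61424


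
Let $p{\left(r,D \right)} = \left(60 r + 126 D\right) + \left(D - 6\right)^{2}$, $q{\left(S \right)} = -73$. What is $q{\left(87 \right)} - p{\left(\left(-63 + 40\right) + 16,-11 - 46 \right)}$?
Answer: $3560$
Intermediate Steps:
$p{\left(r,D \right)} = \left(-6 + D\right)^{2} + 60 r + 126 D$ ($p{\left(r,D \right)} = \left(60 r + 126 D\right) + \left(-6 + D\right)^{2} = \left(-6 + D\right)^{2} + 60 r + 126 D$)
$q{\left(87 \right)} - p{\left(\left(-63 + 40\right) + 16,-11 - 46 \right)} = -73 - \left(\left(-6 - 57\right)^{2} + 60 \left(\left(-63 + 40\right) + 16\right) + 126 \left(-11 - 46\right)\right) = -73 - \left(\left(-6 - 57\right)^{2} + 60 \left(-23 + 16\right) + 126 \left(-11 - 46\right)\right) = -73 - \left(\left(-6 - 57\right)^{2} + 60 \left(-7\right) + 126 \left(-57\right)\right) = -73 - \left(\left(-63\right)^{2} - 420 - 7182\right) = -73 - \left(3969 - 420 - 7182\right) = -73 - -3633 = -73 + 3633 = 3560$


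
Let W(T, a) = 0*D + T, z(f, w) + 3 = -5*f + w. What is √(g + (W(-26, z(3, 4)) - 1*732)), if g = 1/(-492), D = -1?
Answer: I*√45871251/246 ≈ 27.532*I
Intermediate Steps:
z(f, w) = -3 + w - 5*f (z(f, w) = -3 + (-5*f + w) = -3 + (w - 5*f) = -3 + w - 5*f)
g = -1/492 ≈ -0.0020325
W(T, a) = T (W(T, a) = 0*(-1) + T = 0 + T = T)
√(g + (W(-26, z(3, 4)) - 1*732)) = √(-1/492 + (-26 - 1*732)) = √(-1/492 + (-26 - 732)) = √(-1/492 - 758) = √(-372937/492) = I*√45871251/246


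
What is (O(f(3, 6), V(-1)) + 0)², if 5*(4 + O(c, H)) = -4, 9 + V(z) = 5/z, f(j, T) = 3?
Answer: 576/25 ≈ 23.040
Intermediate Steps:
V(z) = -9 + 5/z
O(c, H) = -24/5 (O(c, H) = -4 + (⅕)*(-4) = -4 - ⅘ = -24/5)
(O(f(3, 6), V(-1)) + 0)² = (-24/5 + 0)² = (-24/5)² = 576/25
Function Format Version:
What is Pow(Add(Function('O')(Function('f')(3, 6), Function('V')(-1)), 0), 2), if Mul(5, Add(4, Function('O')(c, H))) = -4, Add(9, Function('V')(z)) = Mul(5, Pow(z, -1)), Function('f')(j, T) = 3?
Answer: Rational(576, 25) ≈ 23.040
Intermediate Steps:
Function('V')(z) = Add(-9, Mul(5, Pow(z, -1)))
Function('O')(c, H) = Rational(-24, 5) (Function('O')(c, H) = Add(-4, Mul(Rational(1, 5), -4)) = Add(-4, Rational(-4, 5)) = Rational(-24, 5))
Pow(Add(Function('O')(Function('f')(3, 6), Function('V')(-1)), 0), 2) = Pow(Add(Rational(-24, 5), 0), 2) = Pow(Rational(-24, 5), 2) = Rational(576, 25)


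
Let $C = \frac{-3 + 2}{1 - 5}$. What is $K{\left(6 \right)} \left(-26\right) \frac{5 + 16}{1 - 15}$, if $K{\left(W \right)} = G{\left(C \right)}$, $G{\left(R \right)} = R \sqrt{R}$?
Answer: $\frac{39}{8} \approx 4.875$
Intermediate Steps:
$C = \frac{1}{4}$ ($C = - \frac{1}{-4} = \left(-1\right) \left(- \frac{1}{4}\right) = \frac{1}{4} \approx 0.25$)
$G{\left(R \right)} = R^{\frac{3}{2}}$
$K{\left(W \right)} = \frac{1}{8}$ ($K{\left(W \right)} = \left(\frac{1}{4}\right)^{\frac{3}{2}} = \frac{1}{8}$)
$K{\left(6 \right)} \left(-26\right) \frac{5 + 16}{1 - 15} = \frac{1}{8} \left(-26\right) \frac{5 + 16}{1 - 15} = - \frac{13 \frac{21}{-14}}{4} = - \frac{13 \cdot 21 \left(- \frac{1}{14}\right)}{4} = \left(- \frac{13}{4}\right) \left(- \frac{3}{2}\right) = \frac{39}{8}$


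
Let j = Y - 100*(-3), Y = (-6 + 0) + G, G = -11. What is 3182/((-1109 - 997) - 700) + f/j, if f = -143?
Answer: -650882/397049 ≈ -1.6393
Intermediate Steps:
Y = -17 (Y = (-6 + 0) - 11 = -6 - 11 = -17)
j = 283 (j = -17 - 100*(-3) = -17 - 25*(-12) = -17 + 300 = 283)
3182/((-1109 - 997) - 700) + f/j = 3182/((-1109 - 997) - 700) - 143/283 = 3182/(-2106 - 700) - 143*1/283 = 3182/(-2806) - 143/283 = 3182*(-1/2806) - 143/283 = -1591/1403 - 143/283 = -650882/397049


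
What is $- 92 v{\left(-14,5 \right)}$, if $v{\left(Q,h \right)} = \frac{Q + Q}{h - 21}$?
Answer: $-161$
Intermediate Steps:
$v{\left(Q,h \right)} = \frac{2 Q}{-21 + h}$
$- 92 v{\left(-14,5 \right)} = - 92 \cdot 2 \left(-14\right) \frac{1}{-21 + 5} = - 92 \cdot 2 \left(-14\right) \frac{1}{-16} = - 92 \cdot 2 \left(-14\right) \left(- \frac{1}{16}\right) = \left(-92\right) \frac{7}{4} = -161$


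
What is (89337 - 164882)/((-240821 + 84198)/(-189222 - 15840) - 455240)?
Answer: 534186510/3219043733 ≈ 0.16595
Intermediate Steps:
(89337 - 164882)/((-240821 + 84198)/(-189222 - 15840) - 455240) = -75545/(-156623/(-205062) - 455240) = -75545/(-156623*(-1/205062) - 455240) = -75545/(156623/205062 - 455240) = -75545/(-93352268257/205062) = -75545*(-205062/93352268257) = 534186510/3219043733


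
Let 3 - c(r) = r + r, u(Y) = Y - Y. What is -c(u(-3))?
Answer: -3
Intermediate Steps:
u(Y) = 0
c(r) = 3 - 2*r (c(r) = 3 - (r + r) = 3 - 2*r)
-c(u(-3)) = -(3 - 2*0) = -(3 + 0) = -1*3 = -3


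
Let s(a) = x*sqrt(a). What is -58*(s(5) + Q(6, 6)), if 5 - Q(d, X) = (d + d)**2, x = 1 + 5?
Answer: 8062 - 348*sqrt(5) ≈ 7283.9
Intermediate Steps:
x = 6
Q(d, X) = 5 - 4*d**2 (Q(d, X) = 5 - (d + d)**2 = 5 - (2*d)**2 = 5 - 4*d**2)
s(a) = 6*sqrt(a)
-58*(s(5) + Q(6, 6)) = -58*(6*sqrt(5) + (5 - 4*6**2)) = -58*(6*sqrt(5) + (5 - 4*36)) = -58*(6*sqrt(5) + (5 - 144)) = -58*(6*sqrt(5) - 139) = -58*(-139 + 6*sqrt(5)) = 8062 - 348*sqrt(5)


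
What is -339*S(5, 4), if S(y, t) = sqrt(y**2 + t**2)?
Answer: -339*sqrt(41) ≈ -2170.7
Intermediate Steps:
S(y, t) = sqrt(t**2 + y**2)
-339*S(5, 4) = -339*sqrt(4**2 + 5**2) = -339*sqrt(16 + 25) = -339*sqrt(41)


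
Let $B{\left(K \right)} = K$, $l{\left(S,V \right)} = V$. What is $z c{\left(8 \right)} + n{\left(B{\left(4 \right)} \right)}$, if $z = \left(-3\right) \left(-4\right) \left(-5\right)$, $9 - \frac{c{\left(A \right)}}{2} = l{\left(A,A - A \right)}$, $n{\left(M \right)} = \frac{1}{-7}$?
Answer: $- \frac{7561}{7} \approx -1080.1$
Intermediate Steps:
$n{\left(M \right)} = - \frac{1}{7}$
$c{\left(A \right)} = 18$ ($c{\left(A \right)} = 18 - 2 \left(A - A\right) = 18 - 0 = 18 + 0 = 18$)
$z = -60$ ($z = 12 \left(-5\right) = -60$)
$z c{\left(8 \right)} + n{\left(B{\left(4 \right)} \right)} = \left(-60\right) 18 - \frac{1}{7} = -1080 - \frac{1}{7} = - \frac{7561}{7}$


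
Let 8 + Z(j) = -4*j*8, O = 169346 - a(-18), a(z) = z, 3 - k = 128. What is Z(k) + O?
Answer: 173356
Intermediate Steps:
k = -125 (k = 3 - 1*128 = 3 - 128 = -125)
O = 169364 (O = 169346 - 1*(-18) = 169346 + 18 = 169364)
Z(j) = -8 - 32*j (Z(j) = -8 - 4*j*8 = -8 - 32*j)
Z(k) + O = (-8 - 32*(-125)) + 169364 = (-8 + 4000) + 169364 = 3992 + 169364 = 173356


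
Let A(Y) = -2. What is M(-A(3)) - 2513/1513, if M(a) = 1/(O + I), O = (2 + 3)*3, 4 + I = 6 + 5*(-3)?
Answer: -3513/3026 ≈ -1.1609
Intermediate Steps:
I = -13 (I = -4 + (6 + 5*(-3)) = -4 + (6 - 15) = -4 - 9 = -13)
O = 15 (O = 5*3 = 15)
M(a) = ½ (M(a) = 1/(15 - 13) = 1/2 = ½)
M(-A(3)) - 2513/1513 = ½ - 2513/1513 = -3513/3026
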